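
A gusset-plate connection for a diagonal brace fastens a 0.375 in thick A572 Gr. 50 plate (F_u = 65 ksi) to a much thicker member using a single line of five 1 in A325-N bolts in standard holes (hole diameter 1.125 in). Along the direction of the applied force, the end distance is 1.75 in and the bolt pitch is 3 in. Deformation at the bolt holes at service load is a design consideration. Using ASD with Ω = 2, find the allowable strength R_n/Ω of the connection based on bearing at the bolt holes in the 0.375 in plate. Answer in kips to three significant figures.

Per bolt r_n = 1.2 l_c t F_u ≤ 2.4 d t F_u; upper limit = 2.4 × 1 × 0.375 × 65 = 58.5 kips.
Edge bolt: l_c = 1.75 − 1.125/2 = 1.188 in → 1.2 × 1.188 × 0.375 × 65 = 34.73 → r_n = 34.73 kips.
Interior bolts: l_c = 3 − 1.125 = 1.875 in → 1.2 × 1.875 × 0.375 × 65 = 54.84 → r_n = 54.84 kips.
R_n = 1 × 34.73 + 4 × 54.84 = 254.1 kips.
Allowable strength R_n/Ω = 254.1 / 2 = 127 kips.

127 kips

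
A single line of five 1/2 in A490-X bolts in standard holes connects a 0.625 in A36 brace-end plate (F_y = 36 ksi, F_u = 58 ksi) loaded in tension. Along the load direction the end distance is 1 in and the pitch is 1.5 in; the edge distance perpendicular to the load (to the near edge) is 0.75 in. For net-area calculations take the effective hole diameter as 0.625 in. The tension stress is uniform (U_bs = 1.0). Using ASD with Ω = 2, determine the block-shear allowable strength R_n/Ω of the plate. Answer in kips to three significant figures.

53.5 kips

Shear plane L_v = 1 + 4·1.5 = 7 in; A_gv = 7 × 0.625 = 4.375 in².
A_nv = (7 − 4.5·0.625) × 0.625 = 2.617 in².
A_nt = (0.75 − 0.5·0.625) × 0.625 = 0.2734 in².
0.6 F_u A_nv = 91.08 kips; 0.6 F_y A_gv = 94.5 kips → shear rupture governs the shear term.
R_n = 91.08 + 1.0 × 58 × 0.2734 = 106.9 kips.
Allowable strength R_n/Ω = 106.9 / 2 = 53.5 kips.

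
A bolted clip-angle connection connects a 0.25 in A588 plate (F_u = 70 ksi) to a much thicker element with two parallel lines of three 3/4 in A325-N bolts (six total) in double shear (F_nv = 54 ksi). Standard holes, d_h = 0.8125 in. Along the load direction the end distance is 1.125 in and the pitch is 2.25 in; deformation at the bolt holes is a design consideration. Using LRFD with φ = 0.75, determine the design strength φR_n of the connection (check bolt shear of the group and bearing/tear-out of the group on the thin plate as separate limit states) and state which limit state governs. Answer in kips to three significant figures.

Bolt shear: A_b = π·0.75²/4 = 0.4418 in²; R_n = 54 × 0.4418 × 6 × 2 = 286.3 kips → 0.75 × 286.3 = 215 kips.
Bearing (1.2 l_c t F_u ≤ 2.4 d t F_u): upper limit = 2.4·0.75·0.25·70 = 31.5 kips.
  Edge l_c = 1.125 − 0.8125/2 = 0.7188 → r_n = 15.09 kips; interior l_c = 2.25 − 0.8125 = 1.438 → r_n = 30.19 kips.
  R_n,bearing = 2·15.09 + 4·30.19 = 150.9 kips → 0.75 × 150.9 = 113 kips.
Bearing governs: 113 kips.

113 kips (bearing governs)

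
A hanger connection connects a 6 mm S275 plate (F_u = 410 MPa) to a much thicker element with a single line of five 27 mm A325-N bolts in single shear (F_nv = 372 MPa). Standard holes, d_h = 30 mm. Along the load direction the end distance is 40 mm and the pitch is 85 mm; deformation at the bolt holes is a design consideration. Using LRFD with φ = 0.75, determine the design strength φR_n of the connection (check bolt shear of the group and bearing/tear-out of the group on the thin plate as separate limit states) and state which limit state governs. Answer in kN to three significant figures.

Bolt shear: A_b = π·27²/4 = 572.6 mm²; R_n = 372 × 572.6 × 5 × 1 / 1000 = 1065 kN → 0.75 × 1065 = 799 kN.
Bearing (1.2 l_c t F_u ≤ 2.4 d t F_u): upper limit = 2.4·27·6·410 / 1000 = 159.4 kN.
  Edge l_c = 40 − 30/2 = 25 → r_n = 73.8 kN; interior l_c = 85 − 30 = 55 → r_n = 159.4 kN.
  R_n,bearing = 1·73.8 + 4·159.4 = 711.4 kN → 0.75 × 711.4 = 534 kN.
Bearing governs: 534 kN.

534 kN (bearing governs)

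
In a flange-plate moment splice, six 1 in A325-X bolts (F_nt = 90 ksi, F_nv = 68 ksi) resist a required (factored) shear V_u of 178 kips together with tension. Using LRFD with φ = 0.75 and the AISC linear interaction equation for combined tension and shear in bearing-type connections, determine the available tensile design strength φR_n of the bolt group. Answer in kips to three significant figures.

178 kips

A_b = π·1²/4 = 0.7854 in²; f_rv = 178 / (6 × 0.7854) = 37.77 ksi.
F'_nt = 1.3 F_nt − (F_nt / φF_nv) f_rv = 1.3·90 − (90/(0.75·68))·37.77 = 50.34 ksi, capped at F_nt → F'_nt = 50.34 ksi.
R_n = F'_nt · A_b · n = 50.34 × 0.7854 × 6 = 237.2 kips.
Design strength φR_n = 0.75 × 237.2 = 178 kips.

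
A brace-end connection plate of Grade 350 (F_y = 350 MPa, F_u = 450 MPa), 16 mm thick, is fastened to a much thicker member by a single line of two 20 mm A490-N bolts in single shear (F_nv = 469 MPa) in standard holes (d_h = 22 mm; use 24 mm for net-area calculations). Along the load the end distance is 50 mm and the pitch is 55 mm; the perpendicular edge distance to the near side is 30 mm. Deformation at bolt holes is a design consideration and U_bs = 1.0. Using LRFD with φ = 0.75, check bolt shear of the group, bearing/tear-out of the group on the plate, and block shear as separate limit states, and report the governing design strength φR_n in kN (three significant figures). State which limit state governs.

221 kN (bolt shear governs)

Bolt shear: A_b = π·20²/4 = 314.2 mm²; R_n = 469 × 314.2 × 2 × 1 / 1000 = 294.7 kN → 0.75 × 294.7 = 221 kN.
Bearing: edge l_c = 39, r_n = 337 kN; interior l_c = 33, r_n = 285.1 kN; R_n = 337 + 1·285.1 = 622.1 kN → 467 kN.
Block shear: A_gv = 1680, A_nv = 1104, A_nt = 288 mm²; R_n = min(0.6F_uA_nv, 0.6F_yA_gv) + U_bs·F_u·A_nt = 427.7 kN → 321 kN.
Bolt shear governs: 221 kN.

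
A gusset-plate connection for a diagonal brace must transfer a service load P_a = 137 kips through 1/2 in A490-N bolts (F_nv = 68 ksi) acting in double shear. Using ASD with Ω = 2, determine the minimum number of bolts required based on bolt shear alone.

11 bolts

A_b = π·0.5²/4 = 0.1963 in².
Per-bolt allowable strength R_n/Ω = 68 × 0.1963 × 2 / 2 = 13.35 kips.
n ≥ 137 / 13.35 = 10.26 → use 11 bolts.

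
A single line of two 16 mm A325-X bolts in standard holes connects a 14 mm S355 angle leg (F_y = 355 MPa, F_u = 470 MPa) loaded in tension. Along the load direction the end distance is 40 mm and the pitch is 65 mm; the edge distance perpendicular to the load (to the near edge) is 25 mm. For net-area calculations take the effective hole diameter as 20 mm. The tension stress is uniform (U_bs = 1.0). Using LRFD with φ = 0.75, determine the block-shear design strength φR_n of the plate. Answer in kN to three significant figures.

296 kN

Shear plane L_v = 40 + 1·65 = 105 mm; A_gv = 105 × 14 = 1470 mm².
A_nv = (105 − 1.5·20) × 14 = 1050 mm².
A_nt = (25 − 0.5·20) × 14 = 210 mm².
0.6 F_u A_nv = 296.1 kN; 0.6 F_y A_gv = 313.1 kN → shear rupture governs the shear term.
R_n = 296.1 + 1.0 × 470 × 210 / 1000 = 394.8 kN.
Design strength φR_n = 0.75 × 394.8 = 296 kN.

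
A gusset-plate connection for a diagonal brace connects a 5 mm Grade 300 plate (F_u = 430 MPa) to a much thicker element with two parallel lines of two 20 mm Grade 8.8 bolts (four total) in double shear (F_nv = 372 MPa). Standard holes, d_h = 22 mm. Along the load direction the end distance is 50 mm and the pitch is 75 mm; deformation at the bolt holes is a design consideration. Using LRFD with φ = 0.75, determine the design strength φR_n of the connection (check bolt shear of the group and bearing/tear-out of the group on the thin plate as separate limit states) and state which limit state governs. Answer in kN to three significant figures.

Bolt shear: A_b = π·20²/4 = 314.2 mm²; R_n = 372 × 314.2 × 4 × 2 / 1000 = 934.9 kN → 0.75 × 934.9 = 701 kN.
Bearing (1.2 l_c t F_u ≤ 2.4 d t F_u): upper limit = 2.4·20·5·430 / 1000 = 103.2 kN.
  Edge l_c = 50 − 22/2 = 39 → r_n = 100.6 kN; interior l_c = 75 − 22 = 53 → r_n = 103.2 kN.
  R_n,bearing = 2·100.6 + 2·103.2 = 407.6 kN → 0.75 × 407.6 = 306 kN.
Bearing governs: 306 kN.

306 kN (bearing governs)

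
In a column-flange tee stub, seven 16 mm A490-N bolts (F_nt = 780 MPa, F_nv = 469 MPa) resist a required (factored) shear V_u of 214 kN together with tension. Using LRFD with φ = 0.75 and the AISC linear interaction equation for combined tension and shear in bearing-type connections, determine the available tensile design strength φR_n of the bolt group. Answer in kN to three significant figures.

A_b = π·16²/4 = 201.1 mm²; f_rv = 214 × 1000 / (7 × 201.1) = 152 MPa.
F'_nt = 1.3 F_nt − (F_nt / φF_nv) f_rv = 1.3·780 − (780/(0.75·469))·152 = 676.8 MPa, capped at F_nt → F'_nt = 676.8 MPa.
R_n = F'_nt · A_b · n = 676.8 × 201.1 × 7 / 1000 = 952.6 kN.
Design strength φR_n = 0.75 × 952.6 = 714 kN.

714 kN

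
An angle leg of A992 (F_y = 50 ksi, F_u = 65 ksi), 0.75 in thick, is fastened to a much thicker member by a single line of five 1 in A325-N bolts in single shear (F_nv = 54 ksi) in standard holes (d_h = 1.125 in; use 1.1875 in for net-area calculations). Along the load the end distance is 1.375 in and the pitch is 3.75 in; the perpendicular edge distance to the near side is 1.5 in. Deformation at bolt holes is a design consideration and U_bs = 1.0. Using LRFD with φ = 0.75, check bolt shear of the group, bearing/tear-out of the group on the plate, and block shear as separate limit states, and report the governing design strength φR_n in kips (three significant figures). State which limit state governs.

Bolt shear: A_b = π·1²/4 = 0.7854 in²; R_n = 54 × 0.7854 × 5 × 1 = 212.1 kips → 0.75 × 212.1 = 159 kips.
Bearing: edge l_c = 0.8125, r_n = 47.53 kips; interior l_c = 2.625, r_n = 117 kips; R_n = 47.53 + 4·117 = 515.5 kips → 387 kips.
Block shear: A_gv = 12.28, A_nv = 8.273, A_nt = 0.6797 in²; R_n = min(0.6F_uA_nv, 0.6F_yA_gv) + U_bs·F_u·A_nt = 366.8 kips → 275 kips.
Bolt shear governs: 159 kips.

159 kips (bolt shear governs)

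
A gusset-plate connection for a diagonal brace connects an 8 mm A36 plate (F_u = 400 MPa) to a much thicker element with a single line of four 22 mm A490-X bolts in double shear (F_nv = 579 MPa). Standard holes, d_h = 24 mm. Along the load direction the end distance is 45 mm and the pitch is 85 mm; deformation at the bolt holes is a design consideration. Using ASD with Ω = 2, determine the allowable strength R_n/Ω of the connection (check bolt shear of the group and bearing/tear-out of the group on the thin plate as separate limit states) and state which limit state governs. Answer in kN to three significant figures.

317 kN (bearing governs)

Bolt shear: A_b = π·22²/4 = 380.1 mm²; R_n = 579 × 380.1 × 4 × 2 / 1000 = 1761 kN → 1761 / 2 = 880 kN.
Bearing (1.2 l_c t F_u ≤ 2.4 d t F_u): upper limit = 2.4·22·8·400 / 1000 = 169 kN.
  Edge l_c = 45 − 24/2 = 33 → r_n = 126.7 kN; interior l_c = 85 − 24 = 61 → r_n = 169 kN.
  R_n,bearing = 1·126.7 + 3·169 = 633.6 kN → 633.6 / 2 = 317 kN.
Bearing governs: 317 kN.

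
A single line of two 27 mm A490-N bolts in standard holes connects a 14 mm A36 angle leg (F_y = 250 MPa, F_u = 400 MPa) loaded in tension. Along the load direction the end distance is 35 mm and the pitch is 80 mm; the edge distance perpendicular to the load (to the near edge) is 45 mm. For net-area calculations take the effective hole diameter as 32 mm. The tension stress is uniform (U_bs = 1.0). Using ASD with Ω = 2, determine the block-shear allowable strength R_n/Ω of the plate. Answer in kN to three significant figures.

Shear plane L_v = 35 + 1·80 = 115 mm; A_gv = 115 × 14 = 1610 mm².
A_nv = (115 − 1.5·32) × 14 = 938 mm².
A_nt = (45 − 0.5·32) × 14 = 406 mm².
0.6 F_u A_nv = 225.1 kN; 0.6 F_y A_gv = 241.5 kN → shear rupture governs the shear term.
R_n = 225.1 + 1.0 × 400 × 406 / 1000 = 387.5 kN.
Allowable strength R_n/Ω = 387.5 / 2 = 194 kN.

194 kN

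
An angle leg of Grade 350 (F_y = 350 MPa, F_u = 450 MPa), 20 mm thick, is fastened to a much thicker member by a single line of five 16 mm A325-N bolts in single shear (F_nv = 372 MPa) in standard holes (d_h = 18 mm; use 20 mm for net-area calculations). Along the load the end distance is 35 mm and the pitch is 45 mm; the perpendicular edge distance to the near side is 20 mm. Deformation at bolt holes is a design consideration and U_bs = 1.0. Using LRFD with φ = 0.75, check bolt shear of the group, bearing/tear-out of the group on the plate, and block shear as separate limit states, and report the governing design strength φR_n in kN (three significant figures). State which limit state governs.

Bolt shear: A_b = π·16²/4 = 201.1 mm²; R_n = 372 × 201.1 × 5 × 1 / 1000 = 374 kN → 0.75 × 374 = 280 kN.
Bearing: edge l_c = 26, r_n = 280.8 kN; interior l_c = 27, r_n = 291.6 kN; R_n = 280.8 + 4·291.6 = 1447 kN → 1090 kN.
Block shear: A_gv = 4300, A_nv = 2500, A_nt = 200 mm²; R_n = min(0.6F_uA_nv, 0.6F_yA_gv) + U_bs·F_u·A_nt = 765 kN → 574 kN.
Bolt shear governs: 280 kN.

280 kN (bolt shear governs)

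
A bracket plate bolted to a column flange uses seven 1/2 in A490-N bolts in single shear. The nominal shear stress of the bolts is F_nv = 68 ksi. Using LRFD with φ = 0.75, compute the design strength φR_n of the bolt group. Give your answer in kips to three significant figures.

70.1 kips

A_b = π × 0.5² / 4 = 0.1963 in².
R_n = F_nv · A_b · n · n_s = 68 × 0.1963 × 7 × 1 = 93.46 kips.
Design strength φR_n = 0.75 × 93.46 = 70.1 kips.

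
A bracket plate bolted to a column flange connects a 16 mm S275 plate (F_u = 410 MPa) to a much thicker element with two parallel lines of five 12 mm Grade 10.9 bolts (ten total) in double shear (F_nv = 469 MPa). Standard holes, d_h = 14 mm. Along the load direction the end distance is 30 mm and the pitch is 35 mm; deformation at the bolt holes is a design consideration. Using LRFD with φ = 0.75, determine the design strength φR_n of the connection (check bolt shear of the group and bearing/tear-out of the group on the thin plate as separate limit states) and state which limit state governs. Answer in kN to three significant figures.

Bolt shear: A_b = π·12²/4 = 113.1 mm²; R_n = 469 × 113.1 × 10 × 2 / 1000 = 1061 kN → 0.75 × 1061 = 796 kN.
Bearing (1.2 l_c t F_u ≤ 2.4 d t F_u): upper limit = 2.4·12·16·410 / 1000 = 188.9 kN.
  Edge l_c = 30 − 14/2 = 23 → r_n = 181.1 kN; interior l_c = 35 − 14 = 21 → r_n = 165.3 kN.
  R_n,bearing = 2·181.1 + 8·165.3 = 1685 kN → 0.75 × 1685 = 1260 kN.
Bolt shear governs: 796 kN.

796 kN (bolt shear governs)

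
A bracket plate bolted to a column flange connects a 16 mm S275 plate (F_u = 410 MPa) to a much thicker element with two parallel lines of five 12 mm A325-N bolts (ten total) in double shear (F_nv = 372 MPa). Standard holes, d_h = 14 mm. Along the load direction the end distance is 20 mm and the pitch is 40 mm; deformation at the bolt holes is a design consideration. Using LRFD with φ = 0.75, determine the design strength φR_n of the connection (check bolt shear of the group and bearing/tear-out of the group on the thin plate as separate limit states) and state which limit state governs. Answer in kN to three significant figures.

631 kN (bolt shear governs)

Bolt shear: A_b = π·12²/4 = 113.1 mm²; R_n = 372 × 113.1 × 10 × 2 / 1000 = 841.4 kN → 0.75 × 841.4 = 631 kN.
Bearing (1.2 l_c t F_u ≤ 2.4 d t F_u): upper limit = 2.4·12·16·410 / 1000 = 188.9 kN.
  Edge l_c = 20 − 14/2 = 13 → r_n = 102.3 kN; interior l_c = 40 − 14 = 26 → r_n = 188.9 kN.
  R_n,bearing = 2·102.3 + 8·188.9 = 1716 kN → 0.75 × 1716 = 1290 kN.
Bolt shear governs: 631 kN.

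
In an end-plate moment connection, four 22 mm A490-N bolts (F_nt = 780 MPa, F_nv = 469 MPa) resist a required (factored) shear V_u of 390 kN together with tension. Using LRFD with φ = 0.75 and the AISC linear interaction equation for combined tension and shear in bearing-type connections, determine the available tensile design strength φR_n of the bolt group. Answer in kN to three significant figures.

A_b = π·22²/4 = 380.1 mm²; f_rv = 390 × 1000 / (4 × 380.1) = 256.5 MPa.
F'_nt = 1.3 F_nt − (F_nt / φF_nv) f_rv = 1.3·780 − (780/(0.75·469))·256.5 = 445.2 MPa, capped at F_nt → F'_nt = 445.2 MPa.
R_n = F'_nt · A_b · n = 445.2 × 380.1 × 4 / 1000 = 677 kN.
Design strength φR_n = 0.75 × 677 = 508 kN.

508 kN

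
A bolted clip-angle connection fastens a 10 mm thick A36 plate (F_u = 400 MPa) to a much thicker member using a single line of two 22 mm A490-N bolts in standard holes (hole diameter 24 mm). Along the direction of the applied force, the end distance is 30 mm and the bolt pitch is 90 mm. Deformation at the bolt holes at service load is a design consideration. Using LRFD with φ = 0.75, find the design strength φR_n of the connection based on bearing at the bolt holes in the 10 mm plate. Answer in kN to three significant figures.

Per bolt r_n = 1.2 l_c t F_u ≤ 2.4 d t F_u; upper limit = 2.4 × 22 × 10 × 400 / 1000 = 211.2 kN.
Edge bolt: l_c = 30 − 24/2 = 18 mm → 1.2 × 18 × 10 × 400 / 1000 = 86.4 → r_n = 86.4 kN.
Interior bolts: l_c = 90 − 24 = 66 mm → 1.2 × 66 × 10 × 400 / 1000 = 316.8 → r_n = 211.2 kN.
R_n = 1 × 86.4 + 1 × 211.2 = 297.6 kN.
Design strength φR_n = 0.75 × 297.6 = 223 kN.

223 kN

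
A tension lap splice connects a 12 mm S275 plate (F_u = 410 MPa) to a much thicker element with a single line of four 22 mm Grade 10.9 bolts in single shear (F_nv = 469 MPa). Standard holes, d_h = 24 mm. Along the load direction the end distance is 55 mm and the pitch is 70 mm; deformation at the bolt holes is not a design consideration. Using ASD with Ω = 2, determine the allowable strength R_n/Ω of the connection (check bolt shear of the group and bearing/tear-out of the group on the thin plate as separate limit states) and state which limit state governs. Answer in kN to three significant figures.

357 kN (bolt shear governs)

Bolt shear: A_b = π·22²/4 = 380.1 mm²; R_n = 469 × 380.1 × 4 × 1 / 1000 = 713.1 kN → 713.1 / 2 = 357 kN.
Bearing (1.5 l_c t F_u ≤ 3.0 d t F_u): upper limit = 3.0·22·12·410 / 1000 = 324.7 kN.
  Edge l_c = 55 − 24/2 = 43 → r_n = 317.3 kN; interior l_c = 70 − 24 = 46 → r_n = 324.7 kN.
  R_n,bearing = 1·317.3 + 3·324.7 = 1292 kN → 1292 / 2 = 646 kN.
Bolt shear governs: 357 kN.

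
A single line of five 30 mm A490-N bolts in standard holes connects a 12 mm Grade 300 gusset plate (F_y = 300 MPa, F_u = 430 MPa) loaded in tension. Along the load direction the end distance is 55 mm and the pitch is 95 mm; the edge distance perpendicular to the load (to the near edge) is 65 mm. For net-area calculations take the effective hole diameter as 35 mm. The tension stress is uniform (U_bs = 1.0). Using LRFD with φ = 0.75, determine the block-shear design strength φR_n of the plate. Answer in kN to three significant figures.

Shear plane L_v = 55 + 4·95 = 435 mm; A_gv = 435 × 12 = 5220 mm².
A_nv = (435 − 4.5·35) × 12 = 3330 mm².
A_nt = (65 − 0.5·35) × 12 = 570 mm².
0.6 F_u A_nv = 859.1 kN; 0.6 F_y A_gv = 939.6 kN → shear rupture governs the shear term.
R_n = 859.1 + 1.0 × 430 × 570 / 1000 = 1104 kN.
Design strength φR_n = 0.75 × 1104 = 828 kN.

828 kN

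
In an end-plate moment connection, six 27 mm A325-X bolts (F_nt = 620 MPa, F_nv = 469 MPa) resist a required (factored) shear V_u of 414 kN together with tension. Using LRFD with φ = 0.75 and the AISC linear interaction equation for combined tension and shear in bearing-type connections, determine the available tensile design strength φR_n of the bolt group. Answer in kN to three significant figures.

A_b = π·27²/4 = 572.6 mm²; f_rv = 414 × 1000 / (6 × 572.6) = 120.5 MPa.
F'_nt = 1.3 F_nt − (F_nt / φF_nv) f_rv = 1.3·620 − (620/(0.75·469))·120.5 = 593.6 MPa, capped at F_nt → F'_nt = 593.6 MPa.
R_n = F'_nt · A_b · n = 593.6 × 572.6 × 6 / 1000 = 2039 kN.
Design strength φR_n = 0.75 × 2039 = 1530 kN.

1530 kN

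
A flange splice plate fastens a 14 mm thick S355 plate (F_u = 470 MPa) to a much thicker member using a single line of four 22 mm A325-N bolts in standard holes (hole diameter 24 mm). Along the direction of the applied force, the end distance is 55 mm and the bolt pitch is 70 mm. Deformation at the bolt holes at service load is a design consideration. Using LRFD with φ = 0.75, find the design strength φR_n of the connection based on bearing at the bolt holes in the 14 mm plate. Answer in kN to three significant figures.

1040 kN

Per bolt r_n = 1.2 l_c t F_u ≤ 2.4 d t F_u; upper limit = 2.4 × 22 × 14 × 470 / 1000 = 347.4 kN.
Edge bolt: l_c = 55 − 24/2 = 43 mm → 1.2 × 43 × 14 × 470 / 1000 = 339.5 → r_n = 339.5 kN.
Interior bolts: l_c = 70 − 24 = 46 mm → 1.2 × 46 × 14 × 470 / 1000 = 363.2 → r_n = 347.4 kN.
R_n = 1 × 339.5 + 3 × 347.4 = 1382 kN.
Design strength φR_n = 0.75 × 1382 = 1040 kN.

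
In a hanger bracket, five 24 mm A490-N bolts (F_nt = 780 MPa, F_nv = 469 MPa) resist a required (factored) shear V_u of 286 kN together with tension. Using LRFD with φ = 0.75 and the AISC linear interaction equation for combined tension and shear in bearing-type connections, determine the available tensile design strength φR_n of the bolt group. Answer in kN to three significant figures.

1240 kN

A_b = π·24²/4 = 452.4 mm²; f_rv = 286 × 1000 / (5 × 452.4) = 126.4 MPa.
F'_nt = 1.3 F_nt − (F_nt / φF_nv) f_rv = 1.3·780 − (780/(0.75·469))·126.4 = 733.6 MPa, capped at F_nt → F'_nt = 733.6 MPa.
R_n = F'_nt · A_b · n = 733.6 × 452.4 × 5 / 1000 = 1659 kN.
Design strength φR_n = 0.75 × 1659 = 1240 kN.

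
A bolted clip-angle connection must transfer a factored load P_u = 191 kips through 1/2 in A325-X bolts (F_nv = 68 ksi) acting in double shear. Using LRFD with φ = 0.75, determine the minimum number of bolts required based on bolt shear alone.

10 bolts

A_b = π·0.5²/4 = 0.1963 in².
Per-bolt design strength φR_n = 0.75 × 68 × 0.1963 × 2 = 20.03 kips.
n ≥ 191 / 20.03 = 9.537 → use 10 bolts.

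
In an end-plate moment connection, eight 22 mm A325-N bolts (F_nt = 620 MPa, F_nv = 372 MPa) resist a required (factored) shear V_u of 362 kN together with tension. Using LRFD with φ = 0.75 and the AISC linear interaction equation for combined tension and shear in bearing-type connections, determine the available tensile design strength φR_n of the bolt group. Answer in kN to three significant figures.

A_b = π·22²/4 = 380.1 mm²; f_rv = 362 × 1000 / (8 × 380.1) = 119 MPa.
F'_nt = 1.3 F_nt − (F_nt / φF_nv) f_rv = 1.3·620 − (620/(0.75·372))·119 = 541.5 MPa, capped at F_nt → F'_nt = 541.5 MPa.
R_n = F'_nt · A_b · n = 541.5 × 380.1 × 8 / 1000 = 1647 kN.
Design strength φR_n = 0.75 × 1647 = 1230 kN.

1230 kN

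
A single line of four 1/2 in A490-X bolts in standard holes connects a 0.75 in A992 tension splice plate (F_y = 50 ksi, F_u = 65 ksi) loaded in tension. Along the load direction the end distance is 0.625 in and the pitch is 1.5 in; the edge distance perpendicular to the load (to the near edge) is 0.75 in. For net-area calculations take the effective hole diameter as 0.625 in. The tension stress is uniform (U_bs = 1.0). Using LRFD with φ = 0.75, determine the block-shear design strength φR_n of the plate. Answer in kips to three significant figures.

Shear plane L_v = 0.625 + 3·1.5 = 5.125 in; A_gv = 5.125 × 0.75 = 3.844 in².
A_nv = (5.125 − 3.5·0.625) × 0.75 = 2.203 in².
A_nt = (0.75 − 0.5·0.625) × 0.75 = 0.3281 in².
0.6 F_u A_nv = 85.92 kips; 0.6 F_y A_gv = 115.3 kips → shear rupture governs the shear term.
R_n = 85.92 + 1.0 × 65 × 0.3281 = 107.2 kips.
Design strength φR_n = 0.75 × 107.2 = 80.4 kips.

80.4 kips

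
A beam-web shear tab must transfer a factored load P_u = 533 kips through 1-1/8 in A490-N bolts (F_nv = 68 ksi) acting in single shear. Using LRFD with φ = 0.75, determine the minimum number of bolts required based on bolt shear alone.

11 bolts

A_b = π·1.125²/4 = 0.994 in².
Per-bolt design strength φR_n = 0.75 × 68 × 0.994 × 1 = 50.69 kips.
n ≥ 533 / 50.69 = 10.51 → use 11 bolts.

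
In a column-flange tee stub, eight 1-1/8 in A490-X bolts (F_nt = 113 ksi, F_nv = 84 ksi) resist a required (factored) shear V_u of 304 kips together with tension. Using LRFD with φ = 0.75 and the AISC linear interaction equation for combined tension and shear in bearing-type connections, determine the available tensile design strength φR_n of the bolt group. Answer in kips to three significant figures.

467 kips

A_b = π·1.125²/4 = 0.994 in²; f_rv = 304 / (8 × 0.994) = 38.23 ksi.
F'_nt = 1.3 F_nt − (F_nt / φF_nv) f_rv = 1.3·113 − (113/(0.75·84))·38.23 = 78.33 ksi, capped at F_nt → F'_nt = 78.33 ksi.
R_n = F'_nt · A_b · n = 78.33 × 0.994 × 8 = 622.9 kips.
Design strength φR_n = 0.75 × 622.9 = 467 kips.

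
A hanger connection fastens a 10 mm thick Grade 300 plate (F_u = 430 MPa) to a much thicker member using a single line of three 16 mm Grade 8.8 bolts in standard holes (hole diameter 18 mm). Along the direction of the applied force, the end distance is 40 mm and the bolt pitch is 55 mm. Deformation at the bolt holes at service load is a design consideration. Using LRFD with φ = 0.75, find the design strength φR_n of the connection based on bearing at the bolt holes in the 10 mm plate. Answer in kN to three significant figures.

Per bolt r_n = 1.2 l_c t F_u ≤ 2.4 d t F_u; upper limit = 2.4 × 16 × 10 × 430 / 1000 = 165.1 kN.
Edge bolt: l_c = 40 − 18/2 = 31 mm → 1.2 × 31 × 10 × 430 / 1000 = 160 → r_n = 160 kN.
Interior bolts: l_c = 55 − 18 = 37 mm → 1.2 × 37 × 10 × 430 / 1000 = 190.9 → r_n = 165.1 kN.
R_n = 1 × 160 + 2 × 165.1 = 490.2 kN.
Design strength φR_n = 0.75 × 490.2 = 368 kN.

368 kN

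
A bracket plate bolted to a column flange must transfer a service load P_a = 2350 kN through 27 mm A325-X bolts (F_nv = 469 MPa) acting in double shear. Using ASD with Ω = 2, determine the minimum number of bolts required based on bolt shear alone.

9 bolts

A_b = π·27²/4 = 572.6 mm².
Per-bolt allowable strength R_n/Ω = 469 × 572.6 × 2 / 1000 / 2 = 268.5 kN.
n ≥ 2350 / 268.5 = 8.751 → use 9 bolts.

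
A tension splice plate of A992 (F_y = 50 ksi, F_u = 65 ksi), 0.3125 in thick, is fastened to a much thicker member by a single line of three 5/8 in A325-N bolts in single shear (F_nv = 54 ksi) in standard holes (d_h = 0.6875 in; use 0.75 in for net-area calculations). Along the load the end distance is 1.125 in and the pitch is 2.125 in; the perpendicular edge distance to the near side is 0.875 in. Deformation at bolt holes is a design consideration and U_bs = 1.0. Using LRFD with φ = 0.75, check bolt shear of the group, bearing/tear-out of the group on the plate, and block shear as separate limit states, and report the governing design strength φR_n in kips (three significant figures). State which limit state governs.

Bolt shear: A_b = π·0.625²/4 = 0.3068 in²; R_n = 54 × 0.3068 × 3 × 1 = 49.7 kips → 0.75 × 49.7 = 37.3 kips.
Bearing: edge l_c = 0.7812, r_n = 19.04 kips; interior l_c = 1.438, r_n = 30.47 kips; R_n = 19.04 + 2·30.47 = 79.98 kips → 60 kips.
Block shear: A_gv = 1.68, A_nv = 1.094, A_nt = 0.1562 in²; R_n = min(0.6F_uA_nv, 0.6F_yA_gv) + U_bs·F_u·A_nt = 52.81 kips → 39.6 kips.
Bolt shear governs: 37.3 kips.

37.3 kips (bolt shear governs)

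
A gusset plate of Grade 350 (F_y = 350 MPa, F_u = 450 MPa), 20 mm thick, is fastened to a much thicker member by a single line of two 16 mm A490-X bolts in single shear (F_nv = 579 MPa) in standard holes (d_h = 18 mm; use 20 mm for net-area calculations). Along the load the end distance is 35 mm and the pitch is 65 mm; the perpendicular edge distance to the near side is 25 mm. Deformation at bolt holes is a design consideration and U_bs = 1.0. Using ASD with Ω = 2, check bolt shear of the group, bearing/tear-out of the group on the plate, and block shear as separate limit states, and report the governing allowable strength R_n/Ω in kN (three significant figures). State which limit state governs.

Bolt shear: A_b = π·16²/4 = 201.1 mm²; R_n = 579 × 201.1 × 2 × 1 / 1000 = 232.8 kN → 232.8 / 2 = 116 kN.
Bearing: edge l_c = 26, r_n = 280.8 kN; interior l_c = 47, r_n = 345.6 kN; R_n = 280.8 + 1·345.6 = 626.4 kN → 313 kN.
Block shear: A_gv = 2000, A_nv = 1400, A_nt = 300 mm²; R_n = min(0.6F_uA_nv, 0.6F_yA_gv) + U_bs·F_u·A_nt = 513 kN → 256 kN.
Bolt shear governs: 116 kN.

116 kN (bolt shear governs)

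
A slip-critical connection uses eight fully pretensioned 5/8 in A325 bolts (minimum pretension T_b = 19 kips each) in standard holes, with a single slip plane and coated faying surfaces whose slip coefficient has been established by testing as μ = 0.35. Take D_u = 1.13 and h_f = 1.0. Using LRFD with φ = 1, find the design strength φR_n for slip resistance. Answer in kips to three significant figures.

R_n = μ · D_u · h_f · T_b · n_s · n_b = 0.35 × 1.13 × 1.0 × 19 × 1 × 8 = 60.12 kips.
Design strength φR_n = 1 × 60.12 = 60.1 kips.

60.1 kips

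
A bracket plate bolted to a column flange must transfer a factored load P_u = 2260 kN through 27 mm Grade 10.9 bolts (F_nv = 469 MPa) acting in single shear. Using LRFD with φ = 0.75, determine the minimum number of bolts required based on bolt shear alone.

A_b = π·27²/4 = 572.6 mm².
Per-bolt design strength φR_n = 0.75 × 469 × 572.6 × 1 / 1000 = 201.4 kN.
n ≥ 2260 / 201.4 = 11.22 → use 12 bolts.

12 bolts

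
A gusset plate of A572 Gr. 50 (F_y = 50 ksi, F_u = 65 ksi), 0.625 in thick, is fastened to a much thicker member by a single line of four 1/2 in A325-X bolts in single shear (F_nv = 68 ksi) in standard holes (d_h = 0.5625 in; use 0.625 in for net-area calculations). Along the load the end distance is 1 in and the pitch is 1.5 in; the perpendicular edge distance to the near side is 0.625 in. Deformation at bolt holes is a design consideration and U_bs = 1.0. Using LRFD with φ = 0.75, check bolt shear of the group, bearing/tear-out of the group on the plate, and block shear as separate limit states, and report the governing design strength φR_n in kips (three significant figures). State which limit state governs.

Bolt shear: A_b = π·0.5²/4 = 0.1963 in²; R_n = 68 × 0.1963 × 4 × 1 = 53.41 kips → 0.75 × 53.41 = 40.1 kips.
Bearing: edge l_c = 0.7188, r_n = 35.04 kips; interior l_c = 0.9375, r_n = 45.7 kips; R_n = 35.04 + 3·45.7 = 172.1 kips → 129 kips.
Block shear: A_gv = 3.438, A_nv = 2.07, A_nt = 0.1953 in²; R_n = min(0.6F_uA_nv, 0.6F_yA_gv) + U_bs·F_u·A_nt = 93.44 kips → 70.1 kips.
Bolt shear governs: 40.1 kips.

40.1 kips (bolt shear governs)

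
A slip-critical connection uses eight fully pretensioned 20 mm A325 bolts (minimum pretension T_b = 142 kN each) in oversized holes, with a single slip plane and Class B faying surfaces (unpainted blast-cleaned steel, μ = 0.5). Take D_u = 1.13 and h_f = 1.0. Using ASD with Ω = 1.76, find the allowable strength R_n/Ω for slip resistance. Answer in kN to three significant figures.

R_n = μ · D_u · h_f · T_b · n_s · n_b = 0.5 × 1.13 × 1.0 × 142 × 1 × 8 = 641.8 kN.
Allowable strength R_n/Ω = 641.8 / 1.76 = 365 kN.

365 kN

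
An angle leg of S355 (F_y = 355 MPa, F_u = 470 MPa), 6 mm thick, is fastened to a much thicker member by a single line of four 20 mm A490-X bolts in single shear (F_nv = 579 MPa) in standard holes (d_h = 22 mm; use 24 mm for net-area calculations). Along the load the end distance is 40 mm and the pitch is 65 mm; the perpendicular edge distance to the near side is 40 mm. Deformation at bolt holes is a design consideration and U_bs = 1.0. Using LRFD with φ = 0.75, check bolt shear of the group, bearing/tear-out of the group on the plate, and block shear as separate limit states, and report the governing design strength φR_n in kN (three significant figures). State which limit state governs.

251 kN (block shear governs)

Bolt shear: A_b = π·20²/4 = 314.2 mm²; R_n = 579 × 314.2 × 4 × 1 / 1000 = 727.6 kN → 0.75 × 727.6 = 546 kN.
Bearing: edge l_c = 29, r_n = 98.14 kN; interior l_c = 43, r_n = 135.4 kN; R_n = 98.14 + 3·135.4 = 504.2 kN → 378 kN.
Block shear: A_gv = 1410, A_nv = 906, A_nt = 168 mm²; R_n = min(0.6F_uA_nv, 0.6F_yA_gv) + U_bs·F_u·A_nt = 334.5 kN → 251 kN.
Block shear governs: 251 kN.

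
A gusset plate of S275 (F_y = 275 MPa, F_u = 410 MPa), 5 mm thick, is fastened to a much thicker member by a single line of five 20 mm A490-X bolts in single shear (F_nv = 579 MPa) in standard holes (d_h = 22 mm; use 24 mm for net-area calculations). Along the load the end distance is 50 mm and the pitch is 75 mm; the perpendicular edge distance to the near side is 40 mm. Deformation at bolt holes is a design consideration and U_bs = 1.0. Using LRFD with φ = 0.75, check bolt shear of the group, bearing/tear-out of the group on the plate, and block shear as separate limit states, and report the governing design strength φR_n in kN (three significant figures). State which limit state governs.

260 kN (block shear governs)

Bolt shear: A_b = π·20²/4 = 314.2 mm²; R_n = 579 × 314.2 × 5 × 1 / 1000 = 909.5 kN → 0.75 × 909.5 = 682 kN.
Bearing: edge l_c = 39, r_n = 95.94 kN; interior l_c = 53, r_n = 98.4 kN; R_n = 95.94 + 4·98.4 = 489.5 kN → 367 kN.
Block shear: A_gv = 1750, A_nv = 1210, A_nt = 140 mm²; R_n = min(0.6F_uA_nv, 0.6F_yA_gv) + U_bs·F_u·A_nt = 346.2 kN → 260 kN.
Block shear governs: 260 kN.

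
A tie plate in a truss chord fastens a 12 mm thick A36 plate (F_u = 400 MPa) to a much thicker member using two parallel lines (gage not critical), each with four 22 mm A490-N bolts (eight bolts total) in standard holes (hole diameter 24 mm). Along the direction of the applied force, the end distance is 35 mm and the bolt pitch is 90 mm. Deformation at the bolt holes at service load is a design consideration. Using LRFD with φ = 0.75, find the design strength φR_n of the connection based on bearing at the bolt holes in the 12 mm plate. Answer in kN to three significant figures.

1340 kN

Per bolt r_n = 1.2 l_c t F_u ≤ 2.4 d t F_u; upper limit = 2.4 × 22 × 12 × 400 / 1000 = 253.4 kN.
Edge bolt: l_c = 35 − 24/2 = 23 mm → 1.2 × 23 × 12 × 400 / 1000 = 132.5 → r_n = 132.5 kN.
Interior bolts: l_c = 90 − 24 = 66 mm → 1.2 × 66 × 12 × 400 / 1000 = 380.2 → r_n = 253.4 kN.
R_n = 2 × 132.5 + 6 × 253.4 = 1786 kN.
Design strength φR_n = 0.75 × 1786 = 1340 kN.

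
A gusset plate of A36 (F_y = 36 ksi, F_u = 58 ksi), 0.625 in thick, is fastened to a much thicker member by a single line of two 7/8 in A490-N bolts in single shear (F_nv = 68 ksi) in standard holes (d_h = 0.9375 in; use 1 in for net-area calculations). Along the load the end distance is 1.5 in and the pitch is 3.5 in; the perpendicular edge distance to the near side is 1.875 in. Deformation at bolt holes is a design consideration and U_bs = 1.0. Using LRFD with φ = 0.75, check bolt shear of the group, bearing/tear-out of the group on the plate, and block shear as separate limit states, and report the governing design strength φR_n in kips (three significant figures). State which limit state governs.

61.3 kips (bolt shear governs)

Bolt shear: A_b = π·0.875²/4 = 0.6013 in²; R_n = 68 × 0.6013 × 2 × 1 = 81.78 kips → 0.75 × 81.78 = 61.3 kips.
Bearing: edge l_c = 1.031, r_n = 44.86 kips; interior l_c = 2.562, r_n = 76.12 kips; R_n = 44.86 + 1·76.12 = 121 kips → 90.7 kips.
Block shear: A_gv = 3.125, A_nv = 2.188, A_nt = 0.8594 in²; R_n = min(0.6F_uA_nv, 0.6F_yA_gv) + U_bs·F_u·A_nt = 117.3 kips → 88 kips.
Bolt shear governs: 61.3 kips.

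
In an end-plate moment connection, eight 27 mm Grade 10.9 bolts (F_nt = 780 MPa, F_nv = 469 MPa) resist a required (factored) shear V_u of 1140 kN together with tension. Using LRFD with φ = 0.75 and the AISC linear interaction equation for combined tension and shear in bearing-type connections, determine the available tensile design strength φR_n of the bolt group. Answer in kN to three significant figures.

A_b = π·27²/4 = 572.6 mm²; f_rv = 1140 × 1000 / (8 × 572.6) = 248.9 MPa.
F'_nt = 1.3 F_nt − (F_nt / φF_nv) f_rv = 1.3·780 − (780/(0.75·469))·248.9 = 462.1 MPa, capped at F_nt → F'_nt = 462.1 MPa.
R_n = F'_nt · A_b · n = 462.1 × 572.6 × 8 / 1000 = 2117 kN.
Design strength φR_n = 0.75 × 2117 = 1590 kN.

1590 kN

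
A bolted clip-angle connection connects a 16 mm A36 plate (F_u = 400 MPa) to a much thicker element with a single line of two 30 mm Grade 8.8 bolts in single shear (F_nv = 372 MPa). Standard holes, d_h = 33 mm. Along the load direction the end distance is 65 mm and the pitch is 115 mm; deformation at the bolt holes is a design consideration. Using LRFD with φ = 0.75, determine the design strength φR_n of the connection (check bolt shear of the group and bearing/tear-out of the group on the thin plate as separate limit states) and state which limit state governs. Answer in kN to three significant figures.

394 kN (bolt shear governs)

Bolt shear: A_b = π·30²/4 = 706.9 mm²; R_n = 372 × 706.9 × 2 × 1 / 1000 = 525.9 kN → 0.75 × 525.9 = 394 kN.
Bearing (1.2 l_c t F_u ≤ 2.4 d t F_u): upper limit = 2.4·30·16·400 / 1000 = 460.8 kN.
  Edge l_c = 65 − 33/2 = 48.5 → r_n = 372.5 kN; interior l_c = 115 − 33 = 82 → r_n = 460.8 kN.
  R_n,bearing = 1·372.5 + 1·460.8 = 833.3 kN → 0.75 × 833.3 = 625 kN.
Bolt shear governs: 394 kN.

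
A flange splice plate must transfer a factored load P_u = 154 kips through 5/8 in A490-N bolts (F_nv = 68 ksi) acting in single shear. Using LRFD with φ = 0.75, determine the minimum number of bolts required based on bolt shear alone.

10 bolts

A_b = π·0.625²/4 = 0.3068 in².
Per-bolt design strength φR_n = 0.75 × 68 × 0.3068 × 1 = 15.65 kips.
n ≥ 154 / 15.65 = 9.842 → use 10 bolts.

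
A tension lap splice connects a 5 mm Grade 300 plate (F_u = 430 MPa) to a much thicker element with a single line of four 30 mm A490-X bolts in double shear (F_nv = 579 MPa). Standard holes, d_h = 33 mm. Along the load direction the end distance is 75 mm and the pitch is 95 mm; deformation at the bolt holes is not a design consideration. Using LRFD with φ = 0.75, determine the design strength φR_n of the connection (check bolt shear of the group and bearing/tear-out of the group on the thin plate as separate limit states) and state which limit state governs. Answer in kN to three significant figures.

577 kN (bearing governs)

Bolt shear: A_b = π·30²/4 = 706.9 mm²; R_n = 579 × 706.9 × 4 × 2 / 1000 = 3274 kN → 0.75 × 3274 = 2460 kN.
Bearing (1.5 l_c t F_u ≤ 3.0 d t F_u): upper limit = 3.0·30·5·430 / 1000 = 193.5 kN.
  Edge l_c = 75 − 33/2 = 58.5 → r_n = 188.7 kN; interior l_c = 95 − 33 = 62 → r_n = 193.5 kN.
  R_n,bearing = 1·188.7 + 3·193.5 = 769.2 kN → 0.75 × 769.2 = 577 kN.
Bearing governs: 577 kN.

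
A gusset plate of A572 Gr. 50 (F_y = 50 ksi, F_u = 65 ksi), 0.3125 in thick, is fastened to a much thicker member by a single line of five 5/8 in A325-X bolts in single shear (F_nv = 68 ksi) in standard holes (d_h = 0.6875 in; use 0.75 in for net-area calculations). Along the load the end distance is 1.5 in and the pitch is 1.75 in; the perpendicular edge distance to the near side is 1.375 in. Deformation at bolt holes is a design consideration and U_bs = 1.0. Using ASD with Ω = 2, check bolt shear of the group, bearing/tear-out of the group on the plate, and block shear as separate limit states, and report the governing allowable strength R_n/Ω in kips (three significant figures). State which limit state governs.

41.4 kips (block shear governs)

Bolt shear: A_b = π·0.625²/4 = 0.3068 in²; R_n = 68 × 0.3068 × 5 × 1 = 104.3 kips → 104.3 / 2 = 52.2 kips.
Bearing: edge l_c = 1.156, r_n = 28.18 kips; interior l_c = 1.062, r_n = 25.9 kips; R_n = 28.18 + 4·25.9 = 131.8 kips → 65.9 kips.
Block shear: A_gv = 2.656, A_nv = 1.602, A_nt = 0.3125 in²; R_n = min(0.6F_uA_nv, 0.6F_yA_gv) + U_bs·F_u·A_nt = 82.77 kips → 41.4 kips.
Block shear governs: 41.4 kips.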